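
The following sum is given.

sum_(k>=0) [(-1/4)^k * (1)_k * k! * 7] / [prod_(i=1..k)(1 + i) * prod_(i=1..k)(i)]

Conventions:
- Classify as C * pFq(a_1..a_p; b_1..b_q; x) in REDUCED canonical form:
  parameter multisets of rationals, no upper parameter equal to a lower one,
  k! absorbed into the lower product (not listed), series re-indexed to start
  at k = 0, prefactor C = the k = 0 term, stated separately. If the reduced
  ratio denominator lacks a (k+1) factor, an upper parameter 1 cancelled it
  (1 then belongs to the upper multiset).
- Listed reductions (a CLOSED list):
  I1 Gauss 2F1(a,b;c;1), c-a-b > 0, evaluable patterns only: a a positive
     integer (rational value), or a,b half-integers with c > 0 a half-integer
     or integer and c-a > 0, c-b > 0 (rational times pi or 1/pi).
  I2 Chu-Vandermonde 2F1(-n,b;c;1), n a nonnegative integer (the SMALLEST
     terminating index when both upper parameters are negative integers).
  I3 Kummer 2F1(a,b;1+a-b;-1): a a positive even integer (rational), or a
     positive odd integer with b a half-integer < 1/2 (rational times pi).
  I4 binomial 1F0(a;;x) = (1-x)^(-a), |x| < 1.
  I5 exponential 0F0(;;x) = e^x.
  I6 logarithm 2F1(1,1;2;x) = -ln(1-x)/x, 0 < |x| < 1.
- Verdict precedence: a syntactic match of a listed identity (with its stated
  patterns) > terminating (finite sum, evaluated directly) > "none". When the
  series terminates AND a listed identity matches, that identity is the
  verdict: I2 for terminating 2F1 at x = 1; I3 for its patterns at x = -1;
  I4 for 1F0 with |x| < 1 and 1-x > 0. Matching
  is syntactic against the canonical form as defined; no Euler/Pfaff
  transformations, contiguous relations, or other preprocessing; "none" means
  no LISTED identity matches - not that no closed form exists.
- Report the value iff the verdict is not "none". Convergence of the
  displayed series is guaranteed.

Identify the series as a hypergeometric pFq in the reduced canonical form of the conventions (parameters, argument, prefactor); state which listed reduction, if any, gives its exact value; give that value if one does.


With C = 7: the canonical form is 2F1(1, 1; 2; -1/4). Verdict: this is the logarithmic series (I6) (the logarithm: parameters (1,1;2), x = -1/4). Exact value: 28 * ln(5/4).

Structural cue: with t_0 = 7, the product of the first k integers (C = 7, x = -1/4) is k!.
Consecutive-term ratio: r(k) = (-1/4) * (k+1) (k+1) / [(k+2) (k+1)] - poly over poly, x = (-1/4) from leading terms; C = 7 at k = 0.


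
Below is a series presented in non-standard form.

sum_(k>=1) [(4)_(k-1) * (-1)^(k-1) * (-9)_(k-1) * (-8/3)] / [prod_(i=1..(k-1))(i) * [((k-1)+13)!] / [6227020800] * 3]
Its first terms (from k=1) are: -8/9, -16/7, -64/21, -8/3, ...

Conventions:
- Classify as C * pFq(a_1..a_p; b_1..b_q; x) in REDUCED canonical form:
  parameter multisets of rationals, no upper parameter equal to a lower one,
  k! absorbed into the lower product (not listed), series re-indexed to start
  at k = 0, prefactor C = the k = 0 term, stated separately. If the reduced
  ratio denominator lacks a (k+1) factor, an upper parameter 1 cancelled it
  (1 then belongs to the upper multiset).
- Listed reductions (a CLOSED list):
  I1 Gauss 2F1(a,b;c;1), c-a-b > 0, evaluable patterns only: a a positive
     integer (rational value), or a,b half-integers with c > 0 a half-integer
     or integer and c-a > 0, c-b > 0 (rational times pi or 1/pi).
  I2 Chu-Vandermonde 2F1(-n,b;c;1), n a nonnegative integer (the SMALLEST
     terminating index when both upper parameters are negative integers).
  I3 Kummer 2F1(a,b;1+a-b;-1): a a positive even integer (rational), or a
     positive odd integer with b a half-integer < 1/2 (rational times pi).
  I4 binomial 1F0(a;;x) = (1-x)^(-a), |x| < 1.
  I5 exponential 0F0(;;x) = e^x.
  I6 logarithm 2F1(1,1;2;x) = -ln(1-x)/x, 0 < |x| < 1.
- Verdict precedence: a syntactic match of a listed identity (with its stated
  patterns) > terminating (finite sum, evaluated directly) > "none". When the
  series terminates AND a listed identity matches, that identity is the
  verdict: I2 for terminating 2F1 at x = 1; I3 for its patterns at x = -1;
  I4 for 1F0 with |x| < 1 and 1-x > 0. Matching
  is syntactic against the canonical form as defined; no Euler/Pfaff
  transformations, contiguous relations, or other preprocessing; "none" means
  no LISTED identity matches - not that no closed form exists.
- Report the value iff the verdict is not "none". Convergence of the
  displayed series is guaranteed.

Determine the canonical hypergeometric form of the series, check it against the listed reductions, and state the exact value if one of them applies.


x = -1 here; the reduced form reads 2F1, upper {-9, 4}, lower {14}, C = -8/9. Verdict at x = -1: Kummer's theorem (I3) matches (x = -1; c = 14 equals 1+a-b for upper {-9, 4}: listed pattern). Sum: -104/9.

First insight: with t_0 = -8/9, the product of the first k integers (C = -8/9) is k!.
Term ratio: r(k) = (-1) * (k-9) (k+4) / [(k+14) (k+1)] ; factor over Q: parameters, x = (-1), and C = -8/9.


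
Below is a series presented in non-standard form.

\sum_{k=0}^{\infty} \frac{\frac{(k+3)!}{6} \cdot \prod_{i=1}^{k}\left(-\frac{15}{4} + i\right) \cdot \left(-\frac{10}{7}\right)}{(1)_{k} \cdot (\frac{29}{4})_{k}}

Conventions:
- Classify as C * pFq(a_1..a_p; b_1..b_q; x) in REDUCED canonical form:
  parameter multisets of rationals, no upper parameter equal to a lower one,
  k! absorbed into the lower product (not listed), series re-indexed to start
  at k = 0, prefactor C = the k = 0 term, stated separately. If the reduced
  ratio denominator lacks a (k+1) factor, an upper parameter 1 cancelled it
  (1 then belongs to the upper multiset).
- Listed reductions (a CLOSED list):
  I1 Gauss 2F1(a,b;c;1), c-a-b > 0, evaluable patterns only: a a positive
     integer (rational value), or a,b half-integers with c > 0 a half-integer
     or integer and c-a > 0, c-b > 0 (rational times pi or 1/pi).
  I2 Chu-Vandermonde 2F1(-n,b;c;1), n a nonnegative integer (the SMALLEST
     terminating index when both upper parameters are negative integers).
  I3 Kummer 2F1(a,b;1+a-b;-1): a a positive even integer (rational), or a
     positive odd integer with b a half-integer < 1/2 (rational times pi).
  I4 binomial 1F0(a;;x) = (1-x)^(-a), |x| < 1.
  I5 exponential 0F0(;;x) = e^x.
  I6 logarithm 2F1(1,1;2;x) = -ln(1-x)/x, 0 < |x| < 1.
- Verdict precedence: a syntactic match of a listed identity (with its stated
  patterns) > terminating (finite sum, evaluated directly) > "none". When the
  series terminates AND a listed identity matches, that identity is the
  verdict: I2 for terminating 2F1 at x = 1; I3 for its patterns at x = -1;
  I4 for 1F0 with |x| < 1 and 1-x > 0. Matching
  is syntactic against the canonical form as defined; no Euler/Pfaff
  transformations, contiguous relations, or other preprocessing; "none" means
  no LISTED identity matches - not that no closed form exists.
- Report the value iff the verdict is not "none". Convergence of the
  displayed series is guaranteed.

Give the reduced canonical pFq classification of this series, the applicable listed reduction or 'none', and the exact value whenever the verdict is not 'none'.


x = 1 here; the reduced form reads 2F1, upper {-\frac{11}{4}, 4}, lower {\frac{29}{4}}, C = -\frac{10}{7}. Verdict (x = 1): Gauss's theorem (I1) applies (x = 1: the Gamma ratio telescopes since c-a-b = 6 > 0 and a = 4 in Z>0). Its exact value is -\frac{27625}{129024}.

The tell: x = 1 and the factorial ratio (prefactor -10/7) (k+a-1)!/(a-1)! is a rising factorial (a)_k.
Adjacent-term ratio: r(k) = 1 * (k-\frac{11}{4}) (k+4) / [(k+\frac{29}{4}) (k+1)] - rational in k, leading ratio 1; with t_0 = -\frac{10}{7}, classification follows.


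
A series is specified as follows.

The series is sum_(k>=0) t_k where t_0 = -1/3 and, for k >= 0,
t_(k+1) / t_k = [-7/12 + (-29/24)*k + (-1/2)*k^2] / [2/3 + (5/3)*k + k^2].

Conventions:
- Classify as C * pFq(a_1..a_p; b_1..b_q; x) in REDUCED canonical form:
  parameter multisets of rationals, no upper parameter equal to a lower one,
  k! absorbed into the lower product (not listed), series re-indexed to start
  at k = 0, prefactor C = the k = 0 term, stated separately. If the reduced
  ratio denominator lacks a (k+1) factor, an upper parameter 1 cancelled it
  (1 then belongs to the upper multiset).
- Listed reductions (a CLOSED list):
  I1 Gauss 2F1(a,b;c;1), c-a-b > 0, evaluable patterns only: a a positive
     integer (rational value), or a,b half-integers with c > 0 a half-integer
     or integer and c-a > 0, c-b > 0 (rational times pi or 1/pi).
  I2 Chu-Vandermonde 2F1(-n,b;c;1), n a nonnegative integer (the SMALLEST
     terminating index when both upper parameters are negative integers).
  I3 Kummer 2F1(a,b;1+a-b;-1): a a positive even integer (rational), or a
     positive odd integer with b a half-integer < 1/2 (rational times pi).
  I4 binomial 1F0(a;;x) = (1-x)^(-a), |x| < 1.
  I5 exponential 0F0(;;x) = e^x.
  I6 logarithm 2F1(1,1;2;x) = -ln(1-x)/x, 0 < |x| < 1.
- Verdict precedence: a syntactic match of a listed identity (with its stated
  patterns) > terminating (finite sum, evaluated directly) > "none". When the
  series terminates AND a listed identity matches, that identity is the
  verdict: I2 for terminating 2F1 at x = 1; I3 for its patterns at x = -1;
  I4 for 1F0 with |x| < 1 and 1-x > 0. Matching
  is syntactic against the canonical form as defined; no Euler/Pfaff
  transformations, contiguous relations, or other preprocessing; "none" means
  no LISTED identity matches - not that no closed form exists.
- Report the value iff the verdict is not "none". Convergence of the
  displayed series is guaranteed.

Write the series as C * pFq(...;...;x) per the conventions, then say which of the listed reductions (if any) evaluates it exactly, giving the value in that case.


The series (x = -1/2) is 1F0: upper {7/4}, lower {-}, prefactor -1/3. Verdict (x = -1/2): binomial (I4) applies (the 1F0 binomial series: exponent -7/4, x = -1/2). Sum: (-1/3) * (3/2)^(-7/4).

Structural cue: t_0 = -1/3 here, and roots of the ratio polynomials (C = -1/3, x = -1/2) are the negated parameters.
Consecutive-term ratio: r(k) = (-1/2) * (k+7/4) / [(k+1)] ; factor over Q: parameters, x = (-1/2), and C = -1/3.


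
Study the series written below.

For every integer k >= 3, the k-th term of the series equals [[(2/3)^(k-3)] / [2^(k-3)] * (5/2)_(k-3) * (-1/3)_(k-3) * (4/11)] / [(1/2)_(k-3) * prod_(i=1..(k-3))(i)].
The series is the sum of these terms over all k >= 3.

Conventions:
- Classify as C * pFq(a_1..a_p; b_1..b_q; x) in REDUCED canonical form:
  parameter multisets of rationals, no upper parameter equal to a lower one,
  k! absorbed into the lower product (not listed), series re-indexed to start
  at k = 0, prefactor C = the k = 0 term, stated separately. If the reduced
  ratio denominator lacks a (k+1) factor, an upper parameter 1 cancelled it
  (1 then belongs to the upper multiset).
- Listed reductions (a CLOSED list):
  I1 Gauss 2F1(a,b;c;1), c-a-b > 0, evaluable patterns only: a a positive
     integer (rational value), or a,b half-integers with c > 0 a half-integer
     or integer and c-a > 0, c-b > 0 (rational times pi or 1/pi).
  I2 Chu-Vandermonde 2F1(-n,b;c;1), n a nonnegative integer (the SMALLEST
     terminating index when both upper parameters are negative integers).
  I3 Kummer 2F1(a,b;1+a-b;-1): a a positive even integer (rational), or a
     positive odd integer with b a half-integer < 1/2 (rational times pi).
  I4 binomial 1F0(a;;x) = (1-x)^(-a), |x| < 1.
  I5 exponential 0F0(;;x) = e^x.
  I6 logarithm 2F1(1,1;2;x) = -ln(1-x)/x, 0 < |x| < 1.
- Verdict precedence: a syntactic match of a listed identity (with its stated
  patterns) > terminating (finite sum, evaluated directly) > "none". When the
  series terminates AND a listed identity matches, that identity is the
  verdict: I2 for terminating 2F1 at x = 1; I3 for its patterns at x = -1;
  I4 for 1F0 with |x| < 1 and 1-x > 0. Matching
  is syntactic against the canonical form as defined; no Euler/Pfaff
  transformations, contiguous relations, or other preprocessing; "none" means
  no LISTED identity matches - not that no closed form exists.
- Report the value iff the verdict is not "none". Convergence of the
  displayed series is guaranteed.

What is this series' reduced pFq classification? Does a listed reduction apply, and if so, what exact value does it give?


x = 1/3 here; the reduced form reads 2F1, upper {-1/3, 5/2}, lower {1/2}, C = 4/11. Verdict: none - at argument 1/3 the multisets {-1/3, 5/2} ; {1/2} match no listed identity.

Structural cue: t_0 being 4/11, the two k-th powers (prefactor 4/11) combine into one argument.
Adjacent-term ratio: r(k) = (1/3) * (k-1/3) (k+5/2) / [(k+1/2) (k+1)] - rational; roots negated = parameters, x = (1/3), C = 4/11.


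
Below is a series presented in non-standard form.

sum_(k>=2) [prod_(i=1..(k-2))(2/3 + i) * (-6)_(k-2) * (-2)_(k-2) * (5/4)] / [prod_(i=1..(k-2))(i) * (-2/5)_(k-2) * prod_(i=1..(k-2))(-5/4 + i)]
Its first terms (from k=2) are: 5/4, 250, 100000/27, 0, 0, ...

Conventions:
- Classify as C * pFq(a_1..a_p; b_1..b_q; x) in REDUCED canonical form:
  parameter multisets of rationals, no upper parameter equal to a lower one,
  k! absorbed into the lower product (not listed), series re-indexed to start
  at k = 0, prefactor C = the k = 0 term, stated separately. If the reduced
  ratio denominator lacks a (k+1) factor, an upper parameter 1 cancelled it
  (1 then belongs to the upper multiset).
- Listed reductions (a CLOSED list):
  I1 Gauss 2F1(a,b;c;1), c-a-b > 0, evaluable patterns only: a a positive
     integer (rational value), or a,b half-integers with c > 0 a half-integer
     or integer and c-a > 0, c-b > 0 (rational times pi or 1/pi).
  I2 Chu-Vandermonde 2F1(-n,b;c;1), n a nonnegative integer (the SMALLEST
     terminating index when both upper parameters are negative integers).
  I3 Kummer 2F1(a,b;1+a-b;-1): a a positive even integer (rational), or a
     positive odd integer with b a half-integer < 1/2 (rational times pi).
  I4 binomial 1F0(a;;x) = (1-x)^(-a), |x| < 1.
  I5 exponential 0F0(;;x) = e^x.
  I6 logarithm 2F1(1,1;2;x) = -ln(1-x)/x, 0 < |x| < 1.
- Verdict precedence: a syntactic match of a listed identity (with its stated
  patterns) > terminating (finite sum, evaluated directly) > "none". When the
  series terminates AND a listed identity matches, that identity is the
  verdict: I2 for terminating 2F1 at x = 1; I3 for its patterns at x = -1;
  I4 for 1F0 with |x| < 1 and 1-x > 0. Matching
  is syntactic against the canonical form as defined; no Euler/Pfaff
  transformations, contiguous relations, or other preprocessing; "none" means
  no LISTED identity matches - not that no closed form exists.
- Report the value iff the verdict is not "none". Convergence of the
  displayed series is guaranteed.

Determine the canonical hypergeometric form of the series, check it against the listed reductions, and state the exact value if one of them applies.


Classification (C = 5/4): 3F2 with upper {-6, -2, 5/3}, lower {-2/5, -1/4}, argument x = 1. Verdict: terminating - the sum ends at index 2 because -2 is a negative integer; exact evaluation follows. Sum: 427135/108.

First insight: t_0 being 5/4, the running product (C = 5/4, x = 1) telescopes to a rising factorial.
Ratio: r(k) = 1 * (k-6) (k-2) (k+5/3) / [(k-2/5) (k-1/4) (k+1)] - rational in k. x = 1; t_0 = 5/4; negate the roots.


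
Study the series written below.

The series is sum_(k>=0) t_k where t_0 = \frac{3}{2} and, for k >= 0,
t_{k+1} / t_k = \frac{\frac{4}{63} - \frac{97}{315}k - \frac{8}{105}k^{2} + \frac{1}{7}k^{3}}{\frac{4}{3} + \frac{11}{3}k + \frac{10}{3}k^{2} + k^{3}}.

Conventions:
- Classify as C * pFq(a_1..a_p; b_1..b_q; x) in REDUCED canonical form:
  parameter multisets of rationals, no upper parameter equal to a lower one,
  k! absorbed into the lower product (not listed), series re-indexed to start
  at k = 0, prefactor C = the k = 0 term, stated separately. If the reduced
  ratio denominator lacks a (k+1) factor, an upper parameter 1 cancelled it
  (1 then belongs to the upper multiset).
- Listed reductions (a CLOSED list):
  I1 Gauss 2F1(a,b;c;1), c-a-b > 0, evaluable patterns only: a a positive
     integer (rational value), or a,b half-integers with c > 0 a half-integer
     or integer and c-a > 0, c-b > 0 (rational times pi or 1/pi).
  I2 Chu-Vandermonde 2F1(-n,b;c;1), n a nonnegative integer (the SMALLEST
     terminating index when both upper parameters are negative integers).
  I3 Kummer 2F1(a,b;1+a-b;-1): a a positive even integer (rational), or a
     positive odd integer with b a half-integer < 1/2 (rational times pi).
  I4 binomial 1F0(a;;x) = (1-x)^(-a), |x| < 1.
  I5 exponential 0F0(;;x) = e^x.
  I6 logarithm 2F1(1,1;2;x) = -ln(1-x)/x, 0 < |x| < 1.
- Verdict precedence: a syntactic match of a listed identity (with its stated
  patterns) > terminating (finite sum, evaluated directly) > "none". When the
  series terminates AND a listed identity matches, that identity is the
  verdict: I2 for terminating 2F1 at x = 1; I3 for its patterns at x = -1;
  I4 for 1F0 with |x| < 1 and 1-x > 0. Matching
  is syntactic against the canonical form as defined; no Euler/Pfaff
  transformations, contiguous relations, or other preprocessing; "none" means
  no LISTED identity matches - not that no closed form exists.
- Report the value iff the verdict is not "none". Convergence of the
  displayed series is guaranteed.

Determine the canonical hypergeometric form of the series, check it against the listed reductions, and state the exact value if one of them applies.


x = \frac{1}{7} here; the reduced form reads 2F1, upper {-\frac{5}{3}, -\frac{1}{5}}, lower {1}, C = \frac{3}{2}. Verdict: no listed reduction: x = \frac{1}{7} and upper {-\frac{5}{3}, -\frac{1}{5}} fail every I1-I6 pattern.

The tell: x = \frac{1}{7} and roots of the ratio polynomials (C = 3/2, x = 1/7) are the negated parameters.
Step ratio: r(k) = \frac{1}{7} * (k-\frac{5}{3}) (k-\frac{1}{5}) / [(k+1) (k+1)] - rational in k. x = \frac{1}{7}; t_0 = \frac{3}{2}; negate the roots.


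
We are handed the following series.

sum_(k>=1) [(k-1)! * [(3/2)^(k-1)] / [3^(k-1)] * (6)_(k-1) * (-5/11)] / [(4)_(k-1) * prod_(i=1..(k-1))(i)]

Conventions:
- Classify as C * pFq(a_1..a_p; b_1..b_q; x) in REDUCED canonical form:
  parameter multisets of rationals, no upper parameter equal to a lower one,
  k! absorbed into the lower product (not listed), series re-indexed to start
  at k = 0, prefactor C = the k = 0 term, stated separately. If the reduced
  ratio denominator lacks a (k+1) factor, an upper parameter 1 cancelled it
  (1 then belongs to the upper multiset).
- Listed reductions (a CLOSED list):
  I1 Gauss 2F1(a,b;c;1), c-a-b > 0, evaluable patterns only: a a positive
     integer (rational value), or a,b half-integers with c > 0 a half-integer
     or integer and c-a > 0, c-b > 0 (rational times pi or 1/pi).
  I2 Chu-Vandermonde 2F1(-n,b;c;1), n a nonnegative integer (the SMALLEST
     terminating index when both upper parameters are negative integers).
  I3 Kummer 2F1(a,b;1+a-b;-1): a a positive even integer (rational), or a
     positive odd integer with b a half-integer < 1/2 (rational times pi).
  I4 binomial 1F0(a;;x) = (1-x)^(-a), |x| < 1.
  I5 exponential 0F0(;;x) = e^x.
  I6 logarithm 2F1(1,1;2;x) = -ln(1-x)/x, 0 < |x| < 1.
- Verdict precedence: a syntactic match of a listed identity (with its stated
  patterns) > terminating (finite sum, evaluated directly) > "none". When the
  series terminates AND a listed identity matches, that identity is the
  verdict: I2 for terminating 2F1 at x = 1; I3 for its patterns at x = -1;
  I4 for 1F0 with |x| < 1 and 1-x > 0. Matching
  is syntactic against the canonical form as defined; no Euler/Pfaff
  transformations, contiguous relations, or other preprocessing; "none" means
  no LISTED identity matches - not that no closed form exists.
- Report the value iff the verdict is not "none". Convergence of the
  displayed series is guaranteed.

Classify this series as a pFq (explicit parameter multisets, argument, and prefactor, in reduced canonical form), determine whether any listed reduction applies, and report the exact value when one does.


The series (x = 1/2) is 2F1: upper {1, 6}, lower {4}, prefactor -5/11. Verdict: none. Every listed pattern misses the 2F1 form at 1/2, upper {1, 6}.

Key step: x = (1/2) and the two k-th powers (C = -5/11, x = 1/2) combine into one argument.
Step ratio: r(k) = (1/2) * (k+1) (k+6) / [(k+4) (k+1)] - rational in k. x = (1/2); t_0 = -5/11; negate the roots.


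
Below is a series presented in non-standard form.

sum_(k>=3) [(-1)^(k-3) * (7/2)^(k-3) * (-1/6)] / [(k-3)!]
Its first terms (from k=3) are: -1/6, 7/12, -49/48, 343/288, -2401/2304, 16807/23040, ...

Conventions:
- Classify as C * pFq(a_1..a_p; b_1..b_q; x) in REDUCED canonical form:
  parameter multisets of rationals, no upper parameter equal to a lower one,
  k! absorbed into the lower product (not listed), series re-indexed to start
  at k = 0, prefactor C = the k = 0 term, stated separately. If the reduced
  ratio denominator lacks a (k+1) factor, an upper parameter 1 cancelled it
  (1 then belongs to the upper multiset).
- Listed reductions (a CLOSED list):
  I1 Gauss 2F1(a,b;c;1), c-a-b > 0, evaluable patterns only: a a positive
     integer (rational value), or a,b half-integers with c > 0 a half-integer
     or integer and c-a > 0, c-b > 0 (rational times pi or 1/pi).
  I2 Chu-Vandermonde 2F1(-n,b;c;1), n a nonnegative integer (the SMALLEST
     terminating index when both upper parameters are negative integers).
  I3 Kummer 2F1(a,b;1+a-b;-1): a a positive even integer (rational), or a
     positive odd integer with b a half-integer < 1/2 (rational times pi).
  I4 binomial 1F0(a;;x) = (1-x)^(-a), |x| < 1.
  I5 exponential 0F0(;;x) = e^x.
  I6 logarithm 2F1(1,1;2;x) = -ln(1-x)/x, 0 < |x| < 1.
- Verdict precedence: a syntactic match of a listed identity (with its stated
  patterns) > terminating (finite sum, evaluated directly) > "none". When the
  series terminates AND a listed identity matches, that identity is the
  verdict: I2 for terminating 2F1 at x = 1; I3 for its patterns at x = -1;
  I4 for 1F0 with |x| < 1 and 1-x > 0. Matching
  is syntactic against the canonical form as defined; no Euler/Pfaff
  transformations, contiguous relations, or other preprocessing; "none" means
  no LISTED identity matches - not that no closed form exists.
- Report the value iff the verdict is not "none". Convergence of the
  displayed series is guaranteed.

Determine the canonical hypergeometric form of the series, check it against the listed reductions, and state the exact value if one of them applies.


With C = -1/6: the canonical form is 0F0(-; -; -7/2). Verdict at x = -7/2: exponential (I5) matches (the 0F0 exponential series at x = -7/2). Sum: (-1/6) * e^(-7/2).

Key step: with t_0 = -1/6, the (-1)^k factor (prefactor -1/6) folds into the argument's sign.
Term ratio: r(k) = (-7/2) * 1 / [(k+1)] - rational in k. x = (-7/2); t_0 = -1/6; negate the roots.


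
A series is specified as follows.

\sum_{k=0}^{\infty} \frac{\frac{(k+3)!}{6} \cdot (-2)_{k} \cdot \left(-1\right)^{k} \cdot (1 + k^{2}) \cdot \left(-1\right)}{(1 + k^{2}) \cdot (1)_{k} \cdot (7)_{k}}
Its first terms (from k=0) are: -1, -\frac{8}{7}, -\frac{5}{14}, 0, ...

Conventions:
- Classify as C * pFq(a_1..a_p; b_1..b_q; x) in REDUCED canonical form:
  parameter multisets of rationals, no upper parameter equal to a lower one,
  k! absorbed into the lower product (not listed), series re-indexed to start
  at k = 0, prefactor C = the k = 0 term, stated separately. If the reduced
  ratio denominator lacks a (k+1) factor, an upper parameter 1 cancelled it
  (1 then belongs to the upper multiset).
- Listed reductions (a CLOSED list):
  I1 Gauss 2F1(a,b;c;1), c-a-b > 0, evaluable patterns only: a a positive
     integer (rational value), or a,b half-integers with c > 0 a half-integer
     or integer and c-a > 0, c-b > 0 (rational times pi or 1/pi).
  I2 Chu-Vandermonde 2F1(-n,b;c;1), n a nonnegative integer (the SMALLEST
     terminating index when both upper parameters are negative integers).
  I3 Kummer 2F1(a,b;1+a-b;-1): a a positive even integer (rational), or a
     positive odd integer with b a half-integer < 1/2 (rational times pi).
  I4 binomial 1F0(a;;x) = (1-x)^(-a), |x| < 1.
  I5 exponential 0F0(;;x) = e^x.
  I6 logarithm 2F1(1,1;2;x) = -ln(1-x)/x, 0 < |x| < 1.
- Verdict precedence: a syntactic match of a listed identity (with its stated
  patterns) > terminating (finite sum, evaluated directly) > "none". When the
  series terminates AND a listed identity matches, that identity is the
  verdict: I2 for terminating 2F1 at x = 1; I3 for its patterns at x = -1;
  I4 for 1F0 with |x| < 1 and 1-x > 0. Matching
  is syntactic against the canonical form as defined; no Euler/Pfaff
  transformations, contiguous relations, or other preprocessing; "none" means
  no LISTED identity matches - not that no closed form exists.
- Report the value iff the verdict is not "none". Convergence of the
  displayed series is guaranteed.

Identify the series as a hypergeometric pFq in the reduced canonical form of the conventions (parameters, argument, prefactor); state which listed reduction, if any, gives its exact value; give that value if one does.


Key observation: x = -1 and the factor k^2 + 1 cancels (top and bottom), leaving prefactor -1.
Step ratio: r(k) = -1 * (k-2) (k+4) / [(k+7) (k+1)] - poly over poly, x = -1 from leading terms; C = -1 at k = 0.

The series (x = -1) is 2F1: upper {-2, 4}, lower {7}, prefactor -1. Verdict: the Kummer evaluation I3 applies (x = -1; c = 7 equals 1+a-b for upper {-2, 4}: listed pattern). Value: -\frac{5}{2}.


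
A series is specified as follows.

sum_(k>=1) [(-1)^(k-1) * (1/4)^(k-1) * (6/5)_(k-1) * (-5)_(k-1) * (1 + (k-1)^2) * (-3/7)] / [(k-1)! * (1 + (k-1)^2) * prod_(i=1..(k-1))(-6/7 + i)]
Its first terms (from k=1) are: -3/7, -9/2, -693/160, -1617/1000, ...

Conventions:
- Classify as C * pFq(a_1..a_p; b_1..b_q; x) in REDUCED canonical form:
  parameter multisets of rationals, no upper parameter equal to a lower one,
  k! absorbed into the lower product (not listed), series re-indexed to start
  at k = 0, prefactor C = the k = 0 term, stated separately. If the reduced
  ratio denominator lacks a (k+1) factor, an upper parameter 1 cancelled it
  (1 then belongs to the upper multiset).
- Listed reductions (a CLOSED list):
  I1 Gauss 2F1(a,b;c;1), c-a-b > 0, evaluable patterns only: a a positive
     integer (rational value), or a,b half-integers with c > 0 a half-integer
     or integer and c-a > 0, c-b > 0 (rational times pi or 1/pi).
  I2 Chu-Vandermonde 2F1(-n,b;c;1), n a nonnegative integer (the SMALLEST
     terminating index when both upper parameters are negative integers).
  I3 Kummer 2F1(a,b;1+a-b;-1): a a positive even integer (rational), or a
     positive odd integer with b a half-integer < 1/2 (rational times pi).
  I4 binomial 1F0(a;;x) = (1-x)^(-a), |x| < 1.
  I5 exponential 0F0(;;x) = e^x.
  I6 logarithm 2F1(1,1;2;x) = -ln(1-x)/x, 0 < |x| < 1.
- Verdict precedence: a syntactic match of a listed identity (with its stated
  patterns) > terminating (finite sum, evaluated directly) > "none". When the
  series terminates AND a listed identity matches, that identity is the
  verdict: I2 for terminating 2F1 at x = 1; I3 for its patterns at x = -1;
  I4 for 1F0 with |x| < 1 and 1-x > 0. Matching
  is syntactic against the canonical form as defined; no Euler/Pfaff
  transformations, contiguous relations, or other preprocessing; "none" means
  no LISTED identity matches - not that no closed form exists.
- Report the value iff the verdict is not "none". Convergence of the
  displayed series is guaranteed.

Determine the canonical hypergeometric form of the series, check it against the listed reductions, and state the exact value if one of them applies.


Canonical form: C = -3/7 times 2F1 with upper {-5, 6/5}, lower {1/7}, x = -1/4. Verdict: terminating - the sum ends at index 5 because -5 is a negative integer; exact evaluation follows. Its exact value is -9065075283/812000000.

Key observation: with t_0 = -3/7, the (-1)^k factor (prefactor -3/7) folds into the argument's sign.
Ratio: r(k) = (-1/4) * (k-5) (k+6/5) / [(k+1/7) (k+1)] - rational; roots negated = parameters, x = (-1/4), C = -3/7.


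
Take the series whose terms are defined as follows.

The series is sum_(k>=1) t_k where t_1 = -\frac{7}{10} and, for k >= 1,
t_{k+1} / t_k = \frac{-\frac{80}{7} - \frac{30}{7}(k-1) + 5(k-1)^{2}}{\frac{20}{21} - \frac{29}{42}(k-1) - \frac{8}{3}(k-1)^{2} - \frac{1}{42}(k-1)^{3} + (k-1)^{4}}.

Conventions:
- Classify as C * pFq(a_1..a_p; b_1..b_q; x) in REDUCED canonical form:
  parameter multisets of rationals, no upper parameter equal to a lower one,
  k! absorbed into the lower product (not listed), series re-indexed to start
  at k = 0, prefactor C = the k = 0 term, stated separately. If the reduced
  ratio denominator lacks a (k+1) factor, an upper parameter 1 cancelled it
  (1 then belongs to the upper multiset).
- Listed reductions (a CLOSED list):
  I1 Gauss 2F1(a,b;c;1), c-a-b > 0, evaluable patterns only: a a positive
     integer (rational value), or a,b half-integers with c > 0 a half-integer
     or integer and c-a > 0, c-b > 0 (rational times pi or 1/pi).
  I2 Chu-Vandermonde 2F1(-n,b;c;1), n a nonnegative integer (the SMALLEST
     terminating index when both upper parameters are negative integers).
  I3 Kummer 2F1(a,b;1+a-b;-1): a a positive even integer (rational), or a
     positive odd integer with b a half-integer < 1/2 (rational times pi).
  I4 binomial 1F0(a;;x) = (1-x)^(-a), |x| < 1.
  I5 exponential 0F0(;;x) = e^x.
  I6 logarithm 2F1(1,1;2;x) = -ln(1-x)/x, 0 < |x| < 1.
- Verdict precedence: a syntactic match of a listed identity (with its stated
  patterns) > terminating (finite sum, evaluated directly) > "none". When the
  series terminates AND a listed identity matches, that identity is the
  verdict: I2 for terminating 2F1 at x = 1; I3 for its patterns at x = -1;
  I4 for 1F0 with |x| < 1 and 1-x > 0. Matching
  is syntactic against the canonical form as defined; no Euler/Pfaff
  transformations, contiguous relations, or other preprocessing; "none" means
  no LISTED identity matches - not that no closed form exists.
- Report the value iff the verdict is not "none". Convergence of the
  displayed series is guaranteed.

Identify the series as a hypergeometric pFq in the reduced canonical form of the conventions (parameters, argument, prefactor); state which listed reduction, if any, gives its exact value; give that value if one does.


At argument 5: a 1F2 with upper {-2}, lower {-\frac{5}{3}, -\frac{1}{2}}, scaled by C = -\frac{7}{10}. Verdict: terminating - upper parameter -2 makes this a finite sum (last index 2), evaluated exactly. Exact value: \frac{707}{10}.

Key step: t_0 = -\frac{7}{10} here, and roots of the ratio polynomials (C = -7/10, x = 5) are the negated parameters.
Step ratio: r(k) = 5 * (k-2) / [(k-\frac{5}{3}) (k-\frac{1}{2}) (k+1)] - poly over poly, x = 5 from leading terms; C = -\frac{7}{10} at k = 0.


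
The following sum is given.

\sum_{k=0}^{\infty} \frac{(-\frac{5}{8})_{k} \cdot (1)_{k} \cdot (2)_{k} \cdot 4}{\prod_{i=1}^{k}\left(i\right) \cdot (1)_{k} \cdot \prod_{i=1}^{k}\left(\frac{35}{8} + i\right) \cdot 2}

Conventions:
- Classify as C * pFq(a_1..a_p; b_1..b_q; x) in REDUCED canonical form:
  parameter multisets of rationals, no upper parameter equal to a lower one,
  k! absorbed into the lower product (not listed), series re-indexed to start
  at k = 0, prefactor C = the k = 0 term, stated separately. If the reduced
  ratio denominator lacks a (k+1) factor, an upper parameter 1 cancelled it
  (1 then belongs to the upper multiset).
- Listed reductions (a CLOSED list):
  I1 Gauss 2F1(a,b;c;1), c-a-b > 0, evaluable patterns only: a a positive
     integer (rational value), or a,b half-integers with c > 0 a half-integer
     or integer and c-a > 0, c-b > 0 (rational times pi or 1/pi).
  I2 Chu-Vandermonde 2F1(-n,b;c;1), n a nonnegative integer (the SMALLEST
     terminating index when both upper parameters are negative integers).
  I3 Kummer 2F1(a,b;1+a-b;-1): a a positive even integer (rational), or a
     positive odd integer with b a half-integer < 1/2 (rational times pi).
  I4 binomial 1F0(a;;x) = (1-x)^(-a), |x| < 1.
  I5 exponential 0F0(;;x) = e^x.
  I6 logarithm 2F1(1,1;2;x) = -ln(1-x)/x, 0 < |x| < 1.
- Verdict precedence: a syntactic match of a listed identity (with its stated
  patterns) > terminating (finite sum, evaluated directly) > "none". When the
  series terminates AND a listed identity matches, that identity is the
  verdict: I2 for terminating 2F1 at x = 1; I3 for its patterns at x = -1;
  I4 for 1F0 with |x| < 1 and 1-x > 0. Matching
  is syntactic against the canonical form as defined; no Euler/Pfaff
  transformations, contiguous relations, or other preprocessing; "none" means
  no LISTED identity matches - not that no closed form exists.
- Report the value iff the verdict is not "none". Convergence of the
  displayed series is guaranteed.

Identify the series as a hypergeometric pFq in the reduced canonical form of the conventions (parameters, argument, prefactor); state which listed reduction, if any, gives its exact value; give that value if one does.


Prefactor 2, argument 1: 2F1 with upper {-\frac{5}{8}, 2} over lower {\frac{43}{8}}. Verdict at x = 1: Gauss (I1, integer-parameter pattern) matches (x = 1: the Gamma ratio telescopes since c-a-b = 4 > 0 and a = 2 in Z>0). Hence: \frac{189}{128}.

Key step: from the first term 2: the product of the first k integers (C = 2, x = 1) is k!.
Adjacent-term ratio: r(k) = 1 * (k-\frac{5}{8}) (k+2) / [(k+\frac{43}{8}) (k+1)] - rational in k, leading ratio 1; with t_0 = 2, classification follows.


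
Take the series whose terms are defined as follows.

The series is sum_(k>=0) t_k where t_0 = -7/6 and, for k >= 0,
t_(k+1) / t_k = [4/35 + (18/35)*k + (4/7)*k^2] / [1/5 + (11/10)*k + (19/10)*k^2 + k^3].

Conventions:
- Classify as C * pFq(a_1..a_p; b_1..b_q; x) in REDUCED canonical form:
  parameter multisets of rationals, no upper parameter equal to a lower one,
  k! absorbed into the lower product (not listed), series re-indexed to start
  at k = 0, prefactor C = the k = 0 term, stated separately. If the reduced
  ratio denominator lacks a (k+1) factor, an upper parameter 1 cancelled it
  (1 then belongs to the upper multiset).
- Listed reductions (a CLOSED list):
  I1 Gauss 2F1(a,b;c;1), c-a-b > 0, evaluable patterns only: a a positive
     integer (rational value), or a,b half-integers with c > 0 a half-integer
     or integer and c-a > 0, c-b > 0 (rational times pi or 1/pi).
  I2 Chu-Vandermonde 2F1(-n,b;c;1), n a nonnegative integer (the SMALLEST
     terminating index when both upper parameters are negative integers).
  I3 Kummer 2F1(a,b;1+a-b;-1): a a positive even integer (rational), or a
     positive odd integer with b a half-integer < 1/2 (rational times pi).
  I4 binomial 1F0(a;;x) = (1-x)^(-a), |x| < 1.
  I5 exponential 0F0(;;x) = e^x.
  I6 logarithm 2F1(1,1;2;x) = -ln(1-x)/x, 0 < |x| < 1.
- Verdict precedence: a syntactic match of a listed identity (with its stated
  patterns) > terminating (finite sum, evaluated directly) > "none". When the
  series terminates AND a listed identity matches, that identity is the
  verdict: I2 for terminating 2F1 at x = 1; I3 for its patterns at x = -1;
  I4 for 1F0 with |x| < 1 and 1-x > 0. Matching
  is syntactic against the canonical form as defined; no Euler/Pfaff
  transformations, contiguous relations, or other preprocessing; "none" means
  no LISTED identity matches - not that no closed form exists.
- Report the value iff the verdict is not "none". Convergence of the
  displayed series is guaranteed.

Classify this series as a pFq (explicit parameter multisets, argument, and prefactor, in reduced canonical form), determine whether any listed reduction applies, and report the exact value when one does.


Key observation: from the first term -7/6: roots of the ratio polynomials (C = -7/6) are the negated parameters.
Term ratio: r(k) = (4/7) * 1 / [(k+1)] - rational; roots negated = parameters, x = (4/7), C = -7/6.

This is -7/6 * 0F0(-; -; 4/7) in reduced canonical form. Verdict: this is the I5 exponential reduction (the 0F0 exponential series at x = 4/7). Exact value: (-7/6) * e^(4/7).


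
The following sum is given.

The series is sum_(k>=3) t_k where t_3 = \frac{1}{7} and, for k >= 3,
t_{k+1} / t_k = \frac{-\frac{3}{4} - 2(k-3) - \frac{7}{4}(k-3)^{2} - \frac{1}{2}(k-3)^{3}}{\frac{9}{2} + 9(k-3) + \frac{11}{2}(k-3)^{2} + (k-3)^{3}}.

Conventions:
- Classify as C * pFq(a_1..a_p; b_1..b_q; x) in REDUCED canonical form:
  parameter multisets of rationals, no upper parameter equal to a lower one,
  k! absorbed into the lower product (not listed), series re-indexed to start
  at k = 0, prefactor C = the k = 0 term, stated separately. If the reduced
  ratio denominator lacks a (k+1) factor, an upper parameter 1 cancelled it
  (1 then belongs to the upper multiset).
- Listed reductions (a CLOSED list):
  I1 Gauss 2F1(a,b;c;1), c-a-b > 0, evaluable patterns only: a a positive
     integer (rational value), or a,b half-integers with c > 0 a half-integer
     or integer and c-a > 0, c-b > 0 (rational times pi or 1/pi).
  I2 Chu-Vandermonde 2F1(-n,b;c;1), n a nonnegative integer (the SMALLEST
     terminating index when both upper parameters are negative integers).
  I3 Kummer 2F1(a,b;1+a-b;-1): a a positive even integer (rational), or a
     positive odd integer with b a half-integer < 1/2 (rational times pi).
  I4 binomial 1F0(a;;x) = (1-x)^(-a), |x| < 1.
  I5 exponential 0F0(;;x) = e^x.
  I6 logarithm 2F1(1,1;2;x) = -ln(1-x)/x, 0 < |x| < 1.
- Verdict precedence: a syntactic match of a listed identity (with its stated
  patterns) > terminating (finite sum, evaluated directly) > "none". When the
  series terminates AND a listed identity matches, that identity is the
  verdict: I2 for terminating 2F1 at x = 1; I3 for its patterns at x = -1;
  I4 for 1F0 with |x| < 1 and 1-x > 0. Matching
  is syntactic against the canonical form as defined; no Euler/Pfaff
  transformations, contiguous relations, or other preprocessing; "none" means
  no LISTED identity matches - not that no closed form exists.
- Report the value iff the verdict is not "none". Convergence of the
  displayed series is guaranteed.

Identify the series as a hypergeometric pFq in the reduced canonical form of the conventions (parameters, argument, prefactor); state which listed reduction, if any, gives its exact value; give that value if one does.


At argument -\frac{1}{2}: a 2F1 with upper {1, 1}, lower {3}, scaled by C = \frac{1}{7}. Verdict: none - at argument -\frac{1}{2} the multisets {1, 1} ; {3} match no listed identity.

Structural cue: t_0 = \frac{1}{7} here, and the parameter 3/2 appears in both the upper and lower lists and cancels.
Adjacent-term ratio: r(k) = -\frac{1}{2} * (k+1) (k+1) / [(k+3) (k+1)] - rational; roots negated = parameters, x = -\frac{1}{2}, C = \frac{1}{7}.


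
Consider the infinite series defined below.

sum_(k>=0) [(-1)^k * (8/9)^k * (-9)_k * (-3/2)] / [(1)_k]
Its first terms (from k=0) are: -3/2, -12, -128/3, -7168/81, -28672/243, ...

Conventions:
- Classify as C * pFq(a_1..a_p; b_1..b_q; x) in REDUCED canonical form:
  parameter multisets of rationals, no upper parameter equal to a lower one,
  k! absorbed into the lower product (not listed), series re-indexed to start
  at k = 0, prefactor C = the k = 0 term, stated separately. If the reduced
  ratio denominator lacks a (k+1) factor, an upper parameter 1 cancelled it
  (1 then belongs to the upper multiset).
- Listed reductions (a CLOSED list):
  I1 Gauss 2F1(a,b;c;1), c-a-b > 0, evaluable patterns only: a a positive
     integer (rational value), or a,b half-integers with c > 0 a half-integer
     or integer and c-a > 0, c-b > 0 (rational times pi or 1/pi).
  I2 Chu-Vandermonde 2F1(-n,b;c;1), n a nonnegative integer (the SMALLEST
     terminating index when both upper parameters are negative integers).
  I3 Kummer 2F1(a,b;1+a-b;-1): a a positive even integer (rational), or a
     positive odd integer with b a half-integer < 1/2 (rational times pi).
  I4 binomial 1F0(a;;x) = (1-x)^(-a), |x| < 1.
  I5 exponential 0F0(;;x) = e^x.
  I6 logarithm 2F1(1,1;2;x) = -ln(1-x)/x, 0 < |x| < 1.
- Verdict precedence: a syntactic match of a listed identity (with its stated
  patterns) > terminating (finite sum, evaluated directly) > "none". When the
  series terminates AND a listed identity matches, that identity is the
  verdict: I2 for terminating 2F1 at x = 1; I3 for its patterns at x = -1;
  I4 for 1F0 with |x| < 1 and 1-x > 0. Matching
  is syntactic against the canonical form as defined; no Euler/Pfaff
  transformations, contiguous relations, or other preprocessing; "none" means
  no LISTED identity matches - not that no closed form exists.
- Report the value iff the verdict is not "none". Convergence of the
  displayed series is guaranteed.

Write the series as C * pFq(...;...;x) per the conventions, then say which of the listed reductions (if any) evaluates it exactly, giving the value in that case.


Prefactor -3/2, argument -8/9: 1F0 with upper {-9} over lower {-}. Verdict at x = -8/9: the I4 binomial reduction matches (the 1F0 binomial series: exponent 9, x = -8/9). Sum: -118587876497/258280326.

Key observation: t_0 being -3/2, the (-1)^k factor (prefactor -3/2) folds into the argument's sign.
Term ratio: r(k) = (-8/9) * (k-9) / [(k+1)] - rational in k. x = (-8/9); t_0 = -3/2; negate the roots.
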